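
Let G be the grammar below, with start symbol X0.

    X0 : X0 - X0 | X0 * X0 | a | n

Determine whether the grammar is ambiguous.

Ambiguous

Witness: a * a * a

Derivation 1: X0 ⇒ X0 * X0 ⇒ X0 * X0 * X0 ⇒ a * X0 * X0 ⇒ a * a * X0 ⇒ a * a * a
Derivation 2: X0 ⇒ X0 * X0 ⇒ a * X0 ⇒ a * X0 * X0 ⇒ a * a * X0 ⇒ a * a * a

Two distinct leftmost derivations for the same string.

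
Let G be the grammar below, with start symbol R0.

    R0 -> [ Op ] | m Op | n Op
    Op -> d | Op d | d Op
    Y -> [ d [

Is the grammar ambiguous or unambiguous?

Witness: m d d

Derivation 1: R0 ⇒ m Op ⇒ m Op d ⇒ m d d
Derivation 2: R0 ⇒ m Op ⇒ m d Op ⇒ m d d

Two distinct leftmost derivations for the same string.

Ambiguous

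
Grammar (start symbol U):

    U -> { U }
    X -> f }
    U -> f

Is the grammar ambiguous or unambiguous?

Unambiguous

Only U is reachable from U; ignoring the rest: Each string is a nest of matched brackets around a single atom. An opening bracket forces the recursive rule; an atom forces the base rule.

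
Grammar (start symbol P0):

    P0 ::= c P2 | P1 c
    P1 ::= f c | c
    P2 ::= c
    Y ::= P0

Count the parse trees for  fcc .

1

Parse trees for fcc:
  [P0 [P1 f c] c]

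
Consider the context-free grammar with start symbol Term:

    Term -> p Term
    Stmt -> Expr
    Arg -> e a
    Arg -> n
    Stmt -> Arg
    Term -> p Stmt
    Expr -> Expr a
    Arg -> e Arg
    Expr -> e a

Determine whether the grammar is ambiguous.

Ambiguous

Witness: p e a

Derivation 1: Term ⇒ p Stmt ⇒ p Expr ⇒ p e a
Derivation 2: Term ⇒ p Stmt ⇒ p Arg ⇒ p e a

Two distinct leftmost derivations for the same string.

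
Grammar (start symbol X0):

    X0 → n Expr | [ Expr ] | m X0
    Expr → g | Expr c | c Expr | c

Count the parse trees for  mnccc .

4

Parse trees for mnccc:
  [X0 m [X0 n [Expr [Expr [Expr c] c] c]]]
  [X0 m [X0 n [Expr [Expr c [Expr c]] c]]]
  [X0 m [X0 n [Expr c [Expr [Expr c] c]]]]
  [X0 m [X0 n [Expr c [Expr c [Expr c]]]]]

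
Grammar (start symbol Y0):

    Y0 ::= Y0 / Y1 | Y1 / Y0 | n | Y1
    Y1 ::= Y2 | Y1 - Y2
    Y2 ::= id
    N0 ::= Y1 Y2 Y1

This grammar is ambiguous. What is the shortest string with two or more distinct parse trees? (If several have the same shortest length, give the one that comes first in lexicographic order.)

id / id

length 1: no string has ≥2 trees
length 3: id / id has 2 parse trees

Two derivations of id / id:
  Y0 ⇒ Y0 / Y1 ⇒ Y1 / Y1 ⇒ Y2 / Y1 ⇒ id / Y1 ⇒ id / Y2 ⇒ id / id
  Y0 ⇒ Y1 / Y0 ⇒ Y2 / Y0 ⇒ id / Y0 ⇒ id / Y1 ⇒ id / Y2 ⇒ id / id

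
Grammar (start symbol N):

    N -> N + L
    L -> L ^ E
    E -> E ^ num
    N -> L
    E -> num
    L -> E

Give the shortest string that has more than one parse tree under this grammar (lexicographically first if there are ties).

length 1: no string has ≥2 trees
length 3: num ^ num has 2 parse trees

Two derivations of num ^ num:
  N ⇒ L ⇒ L ^ E ⇒ E ^ E ⇒ num ^ E ⇒ num ^ num
  N ⇒ L ⇒ E ⇒ E ^ num ⇒ num ^ num

num ^ num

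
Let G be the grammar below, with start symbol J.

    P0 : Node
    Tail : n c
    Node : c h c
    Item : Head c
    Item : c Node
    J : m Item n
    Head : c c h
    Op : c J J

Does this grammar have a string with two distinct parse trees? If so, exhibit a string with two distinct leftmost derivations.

Witness: m c c h c n

Derivation 1: J ⇒ m Item n ⇒ m Head c n ⇒ m c c h c n
Derivation 2: J ⇒ m Item n ⇒ m c Node n ⇒ m c c h c n

Two distinct leftmost derivations for the same string.

Ambiguous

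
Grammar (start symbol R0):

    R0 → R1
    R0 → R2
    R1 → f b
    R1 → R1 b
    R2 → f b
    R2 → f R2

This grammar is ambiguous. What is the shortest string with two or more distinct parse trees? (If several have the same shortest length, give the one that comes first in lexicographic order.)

f b

length 2: f b has 2 parse trees

Two derivations of f b:
  R0 ⇒ R1 ⇒ f b
  R0 ⇒ R2 ⇒ f b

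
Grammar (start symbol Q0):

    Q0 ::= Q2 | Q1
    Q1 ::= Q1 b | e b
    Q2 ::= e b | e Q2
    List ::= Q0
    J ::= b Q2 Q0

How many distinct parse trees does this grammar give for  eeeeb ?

1

Parse trees for eeeeb:
  [Q0 [Q2 e [Q2 e [Q2 e [Q2 e b]]]]]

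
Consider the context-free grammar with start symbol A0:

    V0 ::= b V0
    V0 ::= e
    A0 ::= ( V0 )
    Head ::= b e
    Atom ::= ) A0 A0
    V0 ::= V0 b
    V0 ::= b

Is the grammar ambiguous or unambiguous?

Witness: ( b b )

Derivation 1: A0 ⇒ ( V0 ) ⇒ ( b V0 ) ⇒ ( b b )
Derivation 2: A0 ⇒ ( V0 ) ⇒ ( V0 b ) ⇒ ( b b )

Two distinct leftmost derivations for the same string.

Ambiguous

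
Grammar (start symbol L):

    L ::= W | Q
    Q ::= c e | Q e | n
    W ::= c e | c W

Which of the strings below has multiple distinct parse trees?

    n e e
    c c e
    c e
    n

n e e: 1 tree
c c e: 1 tree
c e: 2 trees
n: 1 tree

c e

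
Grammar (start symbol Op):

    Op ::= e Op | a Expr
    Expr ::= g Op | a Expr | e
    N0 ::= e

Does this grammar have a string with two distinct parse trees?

Only Op, Expr are reachable from Op; ignoring the rest: Each reachable nonterminal has at most one production per leading terminal, and all productions are right-linear; the derivation is determined token-by-token.

Unambiguous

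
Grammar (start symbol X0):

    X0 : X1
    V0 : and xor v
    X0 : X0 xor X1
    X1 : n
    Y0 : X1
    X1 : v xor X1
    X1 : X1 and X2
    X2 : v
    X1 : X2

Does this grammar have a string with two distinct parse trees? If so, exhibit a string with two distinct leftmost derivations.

Witness: v xor n

Derivation 1: X0 ⇒ X1 ⇒ v xor X1 ⇒ v xor n
Derivation 2: X0 ⇒ X0 xor X1 ⇒ X1 xor X1 ⇒ X2 xor X1 ⇒ v xor X1 ⇒ v xor n

Two distinct leftmost derivations for the same string.

Ambiguous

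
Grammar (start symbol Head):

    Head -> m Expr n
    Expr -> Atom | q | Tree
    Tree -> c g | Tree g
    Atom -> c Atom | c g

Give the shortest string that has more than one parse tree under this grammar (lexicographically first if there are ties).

m c g n

length 3: no string has ≥2 trees
length 4: m c g n has 2 parse trees

Two derivations of m c g n:
  Head ⇒ m Expr n ⇒ m Atom n ⇒ m c g n
  Head ⇒ m Expr n ⇒ m Tree n ⇒ m c g n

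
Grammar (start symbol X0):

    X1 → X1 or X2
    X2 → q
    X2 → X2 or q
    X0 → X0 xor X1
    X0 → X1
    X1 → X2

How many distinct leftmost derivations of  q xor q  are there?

1

Parse trees for q xor q:
  [X0 [X0 [X1 [X2 q]]] xor [X1 [X2 q]]]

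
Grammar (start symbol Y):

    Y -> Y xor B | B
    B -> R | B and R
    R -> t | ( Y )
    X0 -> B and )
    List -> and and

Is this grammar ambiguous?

Unambiguous

(X0, List are unreachable from Y, so their rules don't affect L(Y).) This is a standard precedence ladder (Y over B over R), with each level left-recursive on its own operator ('xor' at Y, 'and' at B). That structure is LR(1), hence unambiguous.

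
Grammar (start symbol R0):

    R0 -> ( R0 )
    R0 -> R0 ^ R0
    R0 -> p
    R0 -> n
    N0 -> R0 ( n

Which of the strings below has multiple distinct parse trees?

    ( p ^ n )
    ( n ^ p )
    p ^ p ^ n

p ^ p ^ n

( p ^ n ): 1 tree
( n ^ p ): 1 tree
p ^ p ^ n: 2 trees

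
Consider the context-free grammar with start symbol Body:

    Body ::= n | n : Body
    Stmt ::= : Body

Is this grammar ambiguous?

Unambiguous

Only Body is reachable from Body; ignoring the rest: Right-recursive list with a separator: after each atom, whether the separator follows determines the rule. One parse per string.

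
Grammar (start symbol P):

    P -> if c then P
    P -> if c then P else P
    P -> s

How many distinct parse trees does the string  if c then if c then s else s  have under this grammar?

2

Parse trees for if c then if c then s else s:
  [P if c then [P if c then [P s] else [P s]]]
  [P if c then [P if c then [P s]] else [P s]]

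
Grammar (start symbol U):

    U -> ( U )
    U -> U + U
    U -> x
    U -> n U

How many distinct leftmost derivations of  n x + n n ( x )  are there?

2

Parse trees for n x + n n ( x ):
  [U [U n [U x]] + [U n [U n [U ( [U x] )]]]]
  [U n [U [U x] + [U n [U n [U ( [U x] )]]]]]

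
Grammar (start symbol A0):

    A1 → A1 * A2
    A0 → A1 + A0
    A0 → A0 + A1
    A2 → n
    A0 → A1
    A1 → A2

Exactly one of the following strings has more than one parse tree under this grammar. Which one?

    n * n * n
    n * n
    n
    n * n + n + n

n * n * n: 1 tree
n * n: 1 tree
n: 1 tree
n * n + n + n: 4 trees

n * n + n + n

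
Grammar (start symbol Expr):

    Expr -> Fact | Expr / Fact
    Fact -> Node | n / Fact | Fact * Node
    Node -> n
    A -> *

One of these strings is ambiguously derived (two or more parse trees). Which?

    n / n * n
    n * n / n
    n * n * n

n / n * n: 3 trees
n * n / n: 1 tree
n * n * n: 1 tree

n / n * n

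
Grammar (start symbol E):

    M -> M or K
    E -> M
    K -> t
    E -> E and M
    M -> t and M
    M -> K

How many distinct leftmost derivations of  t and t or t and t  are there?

3

Parse trees for t and t or t and t:
  [E [E [M [M t and [M [K t]]] or [K t]]] and [M [K t]]]
  [E [E [M t and [M [M [K t]] or [K t]]]] and [M [K t]]]
  [E [E [E [M [K t]]] and [M [M [K t]] or [K t]]] and [M [K t]]]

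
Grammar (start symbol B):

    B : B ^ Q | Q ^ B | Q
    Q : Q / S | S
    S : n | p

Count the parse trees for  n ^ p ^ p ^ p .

8

Parse trees for n ^ p ^ p ^ p:
  [B [B [B [B [Q [S n]]] ^ [Q [S p]]] ^ [Q [S p]]] ^ [Q [S p]]]
  [B [B [B [Q [S n]] ^ [B [Q [S p]]]] ^ [Q [S p]]] ^ [Q [S p]]]
  [B [B [Q [S n]] ^ [B [B [Q [S p]]] ^ [Q [S p]]]] ^ [Q [S p]]]
  [B [B [Q [S n]] ^ [B [Q [S p]] ^ [B [Q [S p]]]]] ^ [Q [S p]]]
  [B [Q [S n]] ^ [B [B [B [Q [S p]]] ^ [Q [S p]]] ^ [Q [S p]]]]
  [B [Q [S n]] ^ [B [B [Q [S p]] ^ [B [Q [S p]]]] ^ [Q [S p]]]]
  [B [Q [S n]] ^ [B [Q [S p]] ^ [B [B [Q [S p]]] ^ [Q [S p]]]]]
  [B [Q [S n]] ^ [B [Q [S p]] ^ [B [Q [S p]] ^ [B [Q [S p]]]]]]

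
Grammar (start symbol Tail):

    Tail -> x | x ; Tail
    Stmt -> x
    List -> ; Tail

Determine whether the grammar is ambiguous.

Unambiguous

(Stmt, List are unreachable from Tail, so their rules don't affect L(Tail).) Right-recursive list with a separator: after each atom, whether the separator follows determines the rule. One parse per string.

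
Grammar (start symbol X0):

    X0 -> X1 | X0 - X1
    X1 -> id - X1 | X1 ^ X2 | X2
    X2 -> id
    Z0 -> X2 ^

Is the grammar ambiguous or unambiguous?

Witness: id - id

Derivation 1: X0 ⇒ X1 ⇒ id - X1 ⇒ id - X2 ⇒ id - id
Derivation 2: X0 ⇒ X0 - X1 ⇒ X1 - X1 ⇒ X2 - X1 ⇒ id - X1 ⇒ id - X2 ⇒ id - id

Two distinct leftmost derivations for the same string.

Ambiguous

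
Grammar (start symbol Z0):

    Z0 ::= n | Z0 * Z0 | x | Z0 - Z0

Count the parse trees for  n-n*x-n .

Parse trees for n-n*x-n:
  [Z0 [Z0 [Z0 n] - [Z0 n]] * [Z0 [Z0 x] - [Z0 n]]]
  [Z0 [Z0 n] - [Z0 [Z0 n] * [Z0 [Z0 x] - [Z0 n]]]]
  [Z0 [Z0 n] - [Z0 [Z0 [Z0 n] * [Z0 x]] - [Z0 n]]]
  [Z0 [Z0 [Z0 [Z0 n] - [Z0 n]] * [Z0 x]] - [Z0 n]]
  [Z0 [Z0 [Z0 n] - [Z0 [Z0 n] * [Z0 x]]] - [Z0 n]]

5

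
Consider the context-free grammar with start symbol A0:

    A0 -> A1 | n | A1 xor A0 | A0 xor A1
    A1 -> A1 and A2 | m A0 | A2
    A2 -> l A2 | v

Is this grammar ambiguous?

Ambiguous

Witness: v xor v

Derivation 1: A0 ⇒ A1 xor A0 ⇒ A2 xor A0 ⇒ v xor A0 ⇒ v xor A1 ⇒ v xor A2 ⇒ v xor v
Derivation 2: A0 ⇒ A0 xor A1 ⇒ A1 xor A1 ⇒ A2 xor A1 ⇒ v xor A1 ⇒ v xor A2 ⇒ v xor v

Two distinct leftmost derivations for the same string.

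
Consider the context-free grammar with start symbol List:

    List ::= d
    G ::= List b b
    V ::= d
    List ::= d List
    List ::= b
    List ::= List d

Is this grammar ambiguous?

Witness: d d

Derivation 1: List ⇒ d List ⇒ d d
Derivation 2: List ⇒ List d ⇒ d d

Two distinct leftmost derivations for the same string.

Ambiguous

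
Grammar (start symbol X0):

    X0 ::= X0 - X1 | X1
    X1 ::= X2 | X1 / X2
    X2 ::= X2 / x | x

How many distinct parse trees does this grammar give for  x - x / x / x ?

Parse trees for x - x / x / x:
  [X0 [X0 [X1 [X2 x]]] - [X1 [X2 [X2 [X2 x] / x] / x]]]
  [X0 [X0 [X1 [X2 x]]] - [X1 [X1 [X2 x]] / [X2 [X2 x] / x]]]
  [X0 [X0 [X1 [X2 x]]] - [X1 [X1 [X2 [X2 x] / x]] / [X2 x]]]
  [X0 [X0 [X1 [X2 x]]] - [X1 [X1 [X1 [X2 x]] / [X2 x]] / [X2 x]]]

4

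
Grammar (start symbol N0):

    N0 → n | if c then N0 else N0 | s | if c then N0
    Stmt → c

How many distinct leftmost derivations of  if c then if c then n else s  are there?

Parse trees for if c then if c then n else s:
  [N0 if c then [N0 if c then [N0 n]] else [N0 s]]
  [N0 if c then [N0 if c then [N0 n] else [N0 s]]]

2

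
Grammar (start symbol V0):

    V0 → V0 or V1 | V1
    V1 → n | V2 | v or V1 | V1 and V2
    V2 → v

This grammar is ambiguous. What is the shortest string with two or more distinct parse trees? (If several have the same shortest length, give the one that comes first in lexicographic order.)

length 1: no string has ≥2 trees
length 3: v or n has 2 parse trees

Two derivations of v or n:
  V0 ⇒ V0 or V1 ⇒ V1 or V1 ⇒ V2 or V1 ⇒ v or V1 ⇒ v or n
  V0 ⇒ V1 ⇒ v or V1 ⇒ v or n

v or n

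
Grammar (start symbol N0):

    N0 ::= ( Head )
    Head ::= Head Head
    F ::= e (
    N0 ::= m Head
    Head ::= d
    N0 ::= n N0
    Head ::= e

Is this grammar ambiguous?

Ambiguous

Witness: m d d d

Derivation 1: N0 ⇒ m Head ⇒ m Head Head ⇒ m Head Head Head ⇒ m d Head Head ⇒ m d d Head ⇒ m d d d
Derivation 2: N0 ⇒ m Head ⇒ m Head Head ⇒ m d Head ⇒ m d Head Head ⇒ m d d Head ⇒ m d d d

Two distinct leftmost derivations for the same string.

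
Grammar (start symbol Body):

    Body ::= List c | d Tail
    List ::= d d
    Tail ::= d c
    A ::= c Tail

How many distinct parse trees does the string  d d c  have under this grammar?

2

Parse trees for d d c:
  [Body [List d d] c]
  [Body d [Tail d c]]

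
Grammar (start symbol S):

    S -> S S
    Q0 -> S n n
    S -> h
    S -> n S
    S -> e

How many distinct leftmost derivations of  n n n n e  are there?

1

Parse trees for n n n n e:
  [S n [S n [S n [S n [S e]]]]]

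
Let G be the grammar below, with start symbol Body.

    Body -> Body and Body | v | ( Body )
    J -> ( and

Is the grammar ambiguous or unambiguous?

Witness: v and v and v

Derivation 1: Body ⇒ Body and Body ⇒ Body and Body and Body ⇒ v and Body and Body ⇒ v and v and Body ⇒ v and v and v
Derivation 2: Body ⇒ Body and Body ⇒ v and Body ⇒ v and Body and Body ⇒ v and v and Body ⇒ v and v and v

Two distinct leftmost derivations for the same string.

Ambiguous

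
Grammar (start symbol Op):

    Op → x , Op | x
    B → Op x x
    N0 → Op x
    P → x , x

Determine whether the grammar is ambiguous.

(B, N0, P are unreachable from Op, so their rules don't affect L(Op).) Right-recursive list with a separator: after each atom, whether the separator follows determines the rule. One parse per string.

Unambiguous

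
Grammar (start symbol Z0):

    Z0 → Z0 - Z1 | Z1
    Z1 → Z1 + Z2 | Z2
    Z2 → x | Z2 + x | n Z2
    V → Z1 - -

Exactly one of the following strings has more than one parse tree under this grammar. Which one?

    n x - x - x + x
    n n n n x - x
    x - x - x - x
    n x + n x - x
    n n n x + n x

n x - x - x + x

n x - x - x + x: 2 trees
n n n n x - x: 1 tree
x - x - x - x: 1 tree
n x + n x - x: 1 tree
n n n x + n x: 1 tree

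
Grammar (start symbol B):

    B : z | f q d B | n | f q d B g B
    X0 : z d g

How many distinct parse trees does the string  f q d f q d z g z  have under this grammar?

2

Parse trees for f q d f q d z g z:
  [B f q d [B f q d [B z] g [B z]]]
  [B f q d [B f q d [B z]] g [B z]]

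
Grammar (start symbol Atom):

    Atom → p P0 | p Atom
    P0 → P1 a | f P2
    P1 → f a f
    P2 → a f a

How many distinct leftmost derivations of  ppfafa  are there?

2

Parse trees for ppfafa:
  [Atom p [Atom p [P0 [P1 f a f] a]]]
  [Atom p [Atom p [P0 f [P2 a f a]]]]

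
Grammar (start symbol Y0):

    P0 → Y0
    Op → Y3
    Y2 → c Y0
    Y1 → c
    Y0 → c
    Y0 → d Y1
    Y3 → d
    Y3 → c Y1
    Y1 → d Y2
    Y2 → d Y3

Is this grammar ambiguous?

(Op, P0 are unreachable from Y0, so their rules don't affect L(Y0).) Each reachable nonterminal has at most one production per leading terminal, and all productions are right-linear; the derivation is determined token-by-token.

Unambiguous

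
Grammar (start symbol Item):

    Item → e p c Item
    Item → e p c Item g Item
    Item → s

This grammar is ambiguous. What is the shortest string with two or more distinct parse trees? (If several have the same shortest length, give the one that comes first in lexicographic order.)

length 1: no string has ≥2 trees
length 4: no string has ≥2 trees
length 6: no string has ≥2 trees
length 7: no string has ≥2 trees
length 9: e p c e p c s g s has 2 parse trees

Two derivations of e p c e p c s g s:
  Item ⇒ e p c Item ⇒ e p c e p c Item g Item ⇒ e p c e p c s g Item ⇒ e p c e p c s g s
  Item ⇒ e p c Item g Item ⇒ e p c e p c Item g Item ⇒ e p c e p c s g Item ⇒ e p c e p c s g s

e p c e p c s g s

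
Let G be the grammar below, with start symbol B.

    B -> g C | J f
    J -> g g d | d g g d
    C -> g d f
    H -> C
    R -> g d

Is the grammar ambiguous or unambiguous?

Witness: g g d f

Derivation 1: B ⇒ g C ⇒ g g d f
Derivation 2: B ⇒ J f ⇒ g g d f

Two distinct leftmost derivations for the same string.

Ambiguous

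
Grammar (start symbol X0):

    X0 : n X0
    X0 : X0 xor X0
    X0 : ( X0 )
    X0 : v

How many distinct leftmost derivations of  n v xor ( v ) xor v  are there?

5

Parse trees for n v xor ( v ) xor v:
  [X0 n [X0 [X0 v] xor [X0 [X0 ( [X0 v] )] xor [X0 v]]]]
  [X0 n [X0 [X0 [X0 v] xor [X0 ( [X0 v] )]] xor [X0 v]]]
  [X0 [X0 n [X0 v]] xor [X0 [X0 ( [X0 v] )] xor [X0 v]]]
  [X0 [X0 n [X0 [X0 v] xor [X0 ( [X0 v] )]]] xor [X0 v]]
  [X0 [X0 [X0 n [X0 v]] xor [X0 ( [X0 v] )]] xor [X0 v]]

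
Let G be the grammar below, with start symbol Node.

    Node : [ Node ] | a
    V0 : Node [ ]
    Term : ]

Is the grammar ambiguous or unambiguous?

Unambiguous

(V0, Term are unreachable from Node, so their rules don't affect L(Node).) L(Node) is { openⁿ atom closeⁿ : n ≥ 0 }. The bracket depth fixes n, and the derivation is forced at every step.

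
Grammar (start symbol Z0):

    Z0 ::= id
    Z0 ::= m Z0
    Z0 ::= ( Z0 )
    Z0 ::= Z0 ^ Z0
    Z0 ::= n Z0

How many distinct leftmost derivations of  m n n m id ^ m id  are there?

5

Parse trees for m n n m id ^ m id:
  [Z0 m [Z0 [Z0 n [Z0 n [Z0 m [Z0 id]]]] ^ [Z0 m [Z0 id]]]]
  [Z0 m [Z0 n [Z0 [Z0 n [Z0 m [Z0 id]]] ^ [Z0 m [Z0 id]]]]]
  [Z0 m [Z0 n [Z0 n [Z0 m [Z0 [Z0 id] ^ [Z0 m [Z0 id]]]]]]]
  [Z0 m [Z0 n [Z0 n [Z0 [Z0 m [Z0 id]] ^ [Z0 m [Z0 id]]]]]]
  [Z0 [Z0 m [Z0 n [Z0 n [Z0 m [Z0 id]]]]] ^ [Z0 m [Z0 id]]]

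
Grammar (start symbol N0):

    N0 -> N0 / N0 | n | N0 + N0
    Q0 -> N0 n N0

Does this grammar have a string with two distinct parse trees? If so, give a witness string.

Ambiguous

Witness: n + n + n

Derivation 1: N0 ⇒ N0 + N0 ⇒ n + N0 ⇒ n + N0 + N0 ⇒ n + n + N0 ⇒ n + n + n
Derivation 2: N0 ⇒ N0 + N0 ⇒ N0 + N0 + N0 ⇒ n + N0 + N0 ⇒ n + n + N0 ⇒ n + n + n

Two distinct leftmost derivations for the same string.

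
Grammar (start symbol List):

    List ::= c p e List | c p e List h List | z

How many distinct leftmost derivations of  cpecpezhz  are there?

Parse trees for cpecpezhz:
  [List c p e [List c p e [List z] h [List z]]]
  [List c p e [List c p e [List z]] h [List z]]

2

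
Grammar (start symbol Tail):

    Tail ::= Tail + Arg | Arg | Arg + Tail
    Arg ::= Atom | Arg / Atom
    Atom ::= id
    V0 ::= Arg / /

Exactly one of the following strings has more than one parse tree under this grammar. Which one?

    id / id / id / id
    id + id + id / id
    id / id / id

id + id + id / id

id / id / id / id: 1 tree
id + id + id / id: 4 trees
id / id / id: 1 tree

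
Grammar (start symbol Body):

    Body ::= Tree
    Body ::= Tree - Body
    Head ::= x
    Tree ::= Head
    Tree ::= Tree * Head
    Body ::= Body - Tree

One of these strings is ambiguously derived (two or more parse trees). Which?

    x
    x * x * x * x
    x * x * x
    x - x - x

x: 1 tree
x * x * x * x: 1 tree
x * x * x: 1 tree
x - x - x: 4 trees

x - x - x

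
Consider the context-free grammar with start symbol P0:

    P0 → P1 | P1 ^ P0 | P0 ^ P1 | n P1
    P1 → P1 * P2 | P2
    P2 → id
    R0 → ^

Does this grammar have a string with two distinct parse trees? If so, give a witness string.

Ambiguous

Witness: id ^ id

Derivation 1: P0 ⇒ P1 ^ P0 ⇒ P2 ^ P0 ⇒ id ^ P0 ⇒ id ^ P1 ⇒ id ^ P2 ⇒ id ^ id
Derivation 2: P0 ⇒ P0 ^ P1 ⇒ P1 ^ P1 ⇒ P2 ^ P1 ⇒ id ^ P1 ⇒ id ^ P2 ⇒ id ^ id

Two distinct leftmost derivations for the same string.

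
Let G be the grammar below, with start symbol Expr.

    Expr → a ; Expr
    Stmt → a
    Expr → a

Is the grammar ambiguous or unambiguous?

Unambiguous

(Stmt is unreachable from Expr, so its rules don't affect L(Expr).) The reachable grammar is A → atom sep A | atom. Each atom is followed by either the separator (recurse) or end-of-string (stop) — no choice point.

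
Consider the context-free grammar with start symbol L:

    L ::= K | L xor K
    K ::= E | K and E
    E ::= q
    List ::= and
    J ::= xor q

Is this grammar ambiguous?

Unambiguous

Only L, K, E are reachable from L; ignoring the rest: This is a standard precedence ladder (L over K over E), with each level left-recursive on its own operator ('xor' at L, 'and' at K). That structure is LR(1), hence unambiguous.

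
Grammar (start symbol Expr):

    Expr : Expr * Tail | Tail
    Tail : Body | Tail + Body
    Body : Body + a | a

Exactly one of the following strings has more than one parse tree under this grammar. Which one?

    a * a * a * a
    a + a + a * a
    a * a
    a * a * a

a + a + a * a

a * a * a * a: 1 tree
a + a + a * a: 4 trees
a * a: 1 tree
a * a * a: 1 tree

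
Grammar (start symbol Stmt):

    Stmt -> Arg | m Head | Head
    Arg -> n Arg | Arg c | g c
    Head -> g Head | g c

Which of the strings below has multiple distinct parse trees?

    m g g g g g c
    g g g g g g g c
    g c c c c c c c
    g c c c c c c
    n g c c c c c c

m g g g g g c: 1 tree
g g g g g g g c: 1 tree
g c c c c c c c: 1 tree
g c c c c c c: 1 tree
n g c c c c c c: 6 trees

n g c c c c c c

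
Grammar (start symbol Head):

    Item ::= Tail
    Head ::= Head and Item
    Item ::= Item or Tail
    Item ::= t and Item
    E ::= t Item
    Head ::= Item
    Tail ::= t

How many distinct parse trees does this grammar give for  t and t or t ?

Parse trees for t and t or t:
  [Head [Head [Item [Tail t]]] and [Item [Item [Tail t]] or [Tail t]]]
  [Head [Item [Item t and [Item [Tail t]]] or [Tail t]]]
  [Head [Item t and [Item [Item [Tail t]] or [Tail t]]]]

3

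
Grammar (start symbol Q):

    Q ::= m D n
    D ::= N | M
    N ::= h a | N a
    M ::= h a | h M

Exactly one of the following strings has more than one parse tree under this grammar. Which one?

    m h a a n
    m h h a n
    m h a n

m h a a n: 1 tree
m h h a n: 1 tree
m h a n: 2 trees

m h a n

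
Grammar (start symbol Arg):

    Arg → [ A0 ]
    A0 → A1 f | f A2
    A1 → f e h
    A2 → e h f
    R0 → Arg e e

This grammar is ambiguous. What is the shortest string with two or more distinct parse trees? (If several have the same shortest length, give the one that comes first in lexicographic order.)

length 6: [ f e h f ] has 2 parse trees

Two derivations of [ f e h f ]:
  Arg ⇒ [ A0 ] ⇒ [ A1 f ] ⇒ [ f e h f ]
  Arg ⇒ [ A0 ] ⇒ [ f A2 ] ⇒ [ f e h f ]

[ f e h f ]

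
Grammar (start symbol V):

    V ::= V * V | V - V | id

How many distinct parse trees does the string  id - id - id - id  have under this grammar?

5

Parse trees for id - id - id - id:
  [V [V id] - [V [V id] - [V [V id] - [V id]]]]
  [V [V id] - [V [V [V id] - [V id]] - [V id]]]
  [V [V [V id] - [V id]] - [V [V id] - [V id]]]
  [V [V [V id] - [V [V id] - [V id]]] - [V id]]
  [V [V [V [V id] - [V id]] - [V id]] - [V id]]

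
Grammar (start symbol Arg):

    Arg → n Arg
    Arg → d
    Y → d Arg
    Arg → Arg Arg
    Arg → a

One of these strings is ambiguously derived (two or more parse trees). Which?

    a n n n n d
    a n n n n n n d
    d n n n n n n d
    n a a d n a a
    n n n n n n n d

a n n n n d: 1 tree
a n n n n n n d: 1 tree
d n n n n n n d: 1 tree
n a a d n a a: 56 trees
n n n n n n n d: 1 tree

n a a d n a a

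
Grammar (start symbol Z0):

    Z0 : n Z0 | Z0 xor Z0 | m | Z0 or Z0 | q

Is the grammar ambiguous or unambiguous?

Ambiguous

Witness: n m or m

Derivation 1: Z0 ⇒ n Z0 ⇒ n Z0 or Z0 ⇒ n m or Z0 ⇒ n m or m
Derivation 2: Z0 ⇒ Z0 or Z0 ⇒ n Z0 or Z0 ⇒ n m or Z0 ⇒ n m or m

Two distinct leftmost derivations for the same string.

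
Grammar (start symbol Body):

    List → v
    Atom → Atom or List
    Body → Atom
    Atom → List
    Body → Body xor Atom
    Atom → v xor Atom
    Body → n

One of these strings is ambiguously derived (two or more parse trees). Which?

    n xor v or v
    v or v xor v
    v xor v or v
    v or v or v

n xor v or v: 1 tree
v or v xor v: 1 tree
v xor v or v: 3 trees
v or v or v: 1 tree

v xor v or v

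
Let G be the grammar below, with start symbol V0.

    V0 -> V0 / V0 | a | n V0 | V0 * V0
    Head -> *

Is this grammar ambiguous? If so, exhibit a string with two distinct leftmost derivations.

Ambiguous

Witness: n a * a

Derivation 1: V0 ⇒ n V0 ⇒ n V0 * V0 ⇒ n a * V0 ⇒ n a * a
Derivation 2: V0 ⇒ V0 * V0 ⇒ n V0 * V0 ⇒ n a * V0 ⇒ n a * a

Two distinct leftmost derivations for the same string.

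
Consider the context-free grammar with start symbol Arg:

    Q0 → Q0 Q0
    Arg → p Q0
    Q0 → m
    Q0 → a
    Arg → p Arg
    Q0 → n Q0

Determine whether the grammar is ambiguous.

Ambiguous

Witness: p a a a

Derivation 1: Arg ⇒ p Q0 ⇒ p Q0 Q0 ⇒ p Q0 Q0 Q0 ⇒ p a Q0 Q0 ⇒ p a a Q0 ⇒ p a a a
Derivation 2: Arg ⇒ p Q0 ⇒ p Q0 Q0 ⇒ p a Q0 ⇒ p a Q0 Q0 ⇒ p a a Q0 ⇒ p a a a

Two distinct leftmost derivations for the same string.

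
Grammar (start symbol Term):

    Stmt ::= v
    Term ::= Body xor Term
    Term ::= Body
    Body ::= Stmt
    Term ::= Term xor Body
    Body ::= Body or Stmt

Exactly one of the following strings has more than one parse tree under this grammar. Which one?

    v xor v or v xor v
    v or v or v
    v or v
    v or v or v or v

v xor v or v xor v

v xor v or v xor v: 4 trees
v or v or v: 1 tree
v or v: 1 tree
v or v or v or v: 1 tree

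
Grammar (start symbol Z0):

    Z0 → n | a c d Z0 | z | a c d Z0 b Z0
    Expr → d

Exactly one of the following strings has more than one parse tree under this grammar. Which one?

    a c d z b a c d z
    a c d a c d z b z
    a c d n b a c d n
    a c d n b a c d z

a c d a c d z b z

a c d z b a c d z: 1 tree
a c d a c d z b z: 2 trees
a c d n b a c d n: 1 tree
a c d n b a c d z: 1 tree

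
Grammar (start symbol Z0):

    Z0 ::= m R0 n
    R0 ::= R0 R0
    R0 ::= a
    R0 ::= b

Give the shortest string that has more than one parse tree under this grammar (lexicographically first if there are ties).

m a a a n

length 3: no string has ≥2 trees
length 4: no string has ≥2 trees
length 5: m a a a n has 2 parse trees

Two derivations of m a a a n:
  Z0 ⇒ m R0 n ⇒ m R0 R0 n ⇒ m R0 R0 R0 n ⇒ m a R0 R0 n ⇒ m a a R0 n ⇒ m a a a n
  Z0 ⇒ m R0 n ⇒ m R0 R0 n ⇒ m a R0 n ⇒ m a R0 R0 n ⇒ m a a R0 n ⇒ m a a a n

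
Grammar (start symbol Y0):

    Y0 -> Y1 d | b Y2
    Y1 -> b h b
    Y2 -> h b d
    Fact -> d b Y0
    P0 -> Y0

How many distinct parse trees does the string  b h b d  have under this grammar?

2

Parse trees for b h b d:
  [Y0 [Y1 b h b] d]
  [Y0 b [Y2 h b d]]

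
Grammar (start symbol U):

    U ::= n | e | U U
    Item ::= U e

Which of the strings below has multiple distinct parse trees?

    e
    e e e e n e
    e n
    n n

e e e e n e

e: 1 tree
e e e e n e: 42 trees
e n: 1 tree
n n: 1 tree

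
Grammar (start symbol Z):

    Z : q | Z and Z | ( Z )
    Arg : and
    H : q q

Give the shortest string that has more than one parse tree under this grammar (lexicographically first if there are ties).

length 1: no string has ≥2 trees
length 3: no string has ≥2 trees
length 5: q and q and q has 2 parse trees

Two derivations of q and q and q:
  Z ⇒ Z and Z ⇒ q and Z ⇒ q and Z and Z ⇒ q and q and Z ⇒ q and q and q
  Z ⇒ Z and Z ⇒ Z and Z and Z ⇒ q and Z and Z ⇒ q and q and Z ⇒ q and q and q

q and q and q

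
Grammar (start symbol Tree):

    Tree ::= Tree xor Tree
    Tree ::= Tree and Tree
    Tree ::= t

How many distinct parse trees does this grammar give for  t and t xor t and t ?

Parse trees for t and t xor t and t:
  [Tree [Tree [Tree t] and [Tree t]] xor [Tree [Tree t] and [Tree t]]]
  [Tree [Tree t] and [Tree [Tree t] xor [Tree [Tree t] and [Tree t]]]]
  [Tree [Tree t] and [Tree [Tree [Tree t] xor [Tree t]] and [Tree t]]]
  [Tree [Tree [Tree [Tree t] and [Tree t]] xor [Tree t]] and [Tree t]]
  [Tree [Tree [Tree t] and [Tree [Tree t] xor [Tree t]]] and [Tree t]]

5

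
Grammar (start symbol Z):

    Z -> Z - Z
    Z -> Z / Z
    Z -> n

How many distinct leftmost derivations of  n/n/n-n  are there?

Parse trees for n/n/n-n:
  [Z [Z [Z n] / [Z [Z n] / [Z n]]] - [Z n]]
  [Z [Z [Z [Z n] / [Z n]] / [Z n]] - [Z n]]
  [Z [Z n] / [Z [Z [Z n] / [Z n]] - [Z n]]]
  [Z [Z n] / [Z [Z n] / [Z [Z n] - [Z n]]]]
  [Z [Z [Z n] / [Z n]] / [Z [Z n] - [Z n]]]

5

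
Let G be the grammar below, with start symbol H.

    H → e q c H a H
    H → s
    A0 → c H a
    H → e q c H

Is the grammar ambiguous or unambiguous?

Witness: e q c e q c s a s

Derivation 1: H ⇒ e q c H a H ⇒ e q c e q c H a H ⇒ e q c e q c s a H ⇒ e q c e q c s a s
Derivation 2: H ⇒ e q c H ⇒ e q c e q c H a H ⇒ e q c e q c s a H ⇒ e q c e q c s a s

Two distinct leftmost derivations for the same string.

Ambiguous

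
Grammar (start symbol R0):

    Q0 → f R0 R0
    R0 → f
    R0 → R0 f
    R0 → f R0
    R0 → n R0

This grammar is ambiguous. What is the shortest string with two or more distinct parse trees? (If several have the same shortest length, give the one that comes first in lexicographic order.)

f f

length 1: no string has ≥2 trees
length 2: f f has 2 parse trees

Two derivations of f f:
  R0 ⇒ R0 f ⇒ f f
  R0 ⇒ f R0 ⇒ f f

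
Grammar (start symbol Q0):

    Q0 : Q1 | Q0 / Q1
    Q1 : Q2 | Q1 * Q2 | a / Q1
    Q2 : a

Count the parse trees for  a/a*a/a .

Parse trees for a/a*a/a:
  [Q0 [Q0 [Q1 [Q1 a / [Q1 [Q2 a]]] * [Q2 a]]] / [Q1 [Q2 a]]]
  [Q0 [Q0 [Q1 a / [Q1 [Q1 [Q2 a]] * [Q2 a]]]] / [Q1 [Q2 a]]]
  [Q0 [Q0 [Q0 [Q1 [Q2 a]]] / [Q1 [Q1 [Q2 a]] * [Q2 a]]] / [Q1 [Q2 a]]]

3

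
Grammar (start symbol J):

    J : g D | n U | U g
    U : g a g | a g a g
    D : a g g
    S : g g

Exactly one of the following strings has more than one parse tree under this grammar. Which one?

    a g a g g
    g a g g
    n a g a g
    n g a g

a g a g g: 1 tree
g a g g: 2 trees
n a g a g: 1 tree
n g a g: 1 tree

g a g g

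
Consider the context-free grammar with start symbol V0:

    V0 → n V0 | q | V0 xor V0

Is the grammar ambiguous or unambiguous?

Witness: n q xor q

Derivation 1: V0 ⇒ n V0 ⇒ n V0 xor V0 ⇒ n q xor V0 ⇒ n q xor q
Derivation 2: V0 ⇒ V0 xor V0 ⇒ n V0 xor V0 ⇒ n q xor V0 ⇒ n q xor q

Two distinct leftmost derivations for the same string.

Ambiguous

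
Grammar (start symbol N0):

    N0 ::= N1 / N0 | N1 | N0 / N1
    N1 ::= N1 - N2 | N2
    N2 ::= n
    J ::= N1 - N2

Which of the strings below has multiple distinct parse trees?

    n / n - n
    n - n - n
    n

n / n - n: 2 trees
n - n - n: 1 tree
n: 1 tree

n / n - n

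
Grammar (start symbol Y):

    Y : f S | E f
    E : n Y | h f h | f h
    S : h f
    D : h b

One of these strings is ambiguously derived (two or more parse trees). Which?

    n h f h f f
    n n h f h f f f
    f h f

f h f

n h f h f f: 1 tree
n n h f h f f f: 1 tree
f h f: 2 trees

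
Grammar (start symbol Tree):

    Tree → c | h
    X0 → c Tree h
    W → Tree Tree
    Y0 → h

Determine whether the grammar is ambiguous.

Unambiguous

(X0, W, Y0 are unreachable from Tree, so their rules don't affect L(Tree).) Each reachable nonterminal has at most one production per leading terminal, and all productions are right-linear; the derivation is determined token-by-token.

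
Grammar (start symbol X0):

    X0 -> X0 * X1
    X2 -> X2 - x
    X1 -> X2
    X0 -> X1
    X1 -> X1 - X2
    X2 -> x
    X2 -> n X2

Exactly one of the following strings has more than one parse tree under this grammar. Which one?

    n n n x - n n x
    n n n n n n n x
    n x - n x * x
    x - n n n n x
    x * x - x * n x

x * x - x * n x

n n n x - n n x: 1 tree
n n n n n n n x: 1 tree
n x - n x * x: 1 tree
x - n n n n x: 1 tree
x * x - x * n x: 2 trees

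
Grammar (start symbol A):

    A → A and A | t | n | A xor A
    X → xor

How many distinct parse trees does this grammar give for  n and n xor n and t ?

Parse trees for n and n xor n and t:
  [A [A n] and [A [A [A n] xor [A n]] and [A t]]]
  [A [A n] and [A [A n] xor [A [A n] and [A t]]]]
  [A [A [A n] and [A [A n] xor [A n]]] and [A t]]
  [A [A [A [A n] and [A n]] xor [A n]] and [A t]]
  [A [A [A n] and [A n]] xor [A [A n] and [A t]]]

5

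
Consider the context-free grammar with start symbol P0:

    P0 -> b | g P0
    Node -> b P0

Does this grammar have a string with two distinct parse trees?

Only P0 is reachable from P0; ignoring the rest: The reachable rules are right-linear with at most one rule per (nonterminal, next-terminal) pair. Each input token forces the next rule, so parsing is deterministic.

Unambiguous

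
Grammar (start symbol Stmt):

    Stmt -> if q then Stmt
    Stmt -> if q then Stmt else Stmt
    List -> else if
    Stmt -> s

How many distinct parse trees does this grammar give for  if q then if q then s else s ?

2

Parse trees for if q then if q then s else s:
  [Stmt if q then [Stmt if q then [Stmt s] else [Stmt s]]]
  [Stmt if q then [Stmt if q then [Stmt s]] else [Stmt s]]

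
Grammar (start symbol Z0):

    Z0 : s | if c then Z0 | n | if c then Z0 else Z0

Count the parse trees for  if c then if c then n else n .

Parse trees for if c then if c then n else n:
  [Z0 if c then [Z0 if c then [Z0 n] else [Z0 n]]]
  [Z0 if c then [Z0 if c then [Z0 n]] else [Z0 n]]

2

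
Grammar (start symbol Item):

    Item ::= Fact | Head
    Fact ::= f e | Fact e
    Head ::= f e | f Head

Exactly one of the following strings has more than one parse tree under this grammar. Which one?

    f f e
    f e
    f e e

f f e: 1 tree
f e: 2 trees
f e e: 1 tree

f e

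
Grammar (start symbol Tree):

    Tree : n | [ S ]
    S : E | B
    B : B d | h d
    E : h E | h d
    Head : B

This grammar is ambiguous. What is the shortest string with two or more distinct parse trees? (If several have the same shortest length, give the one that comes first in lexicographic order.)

[ h d ]

length 1: no string has ≥2 trees
length 4: [ h d ] has 2 parse trees

Two derivations of [ h d ]:
  Tree ⇒ [ S ] ⇒ [ E ] ⇒ [ h d ]
  Tree ⇒ [ S ] ⇒ [ B ] ⇒ [ h d ]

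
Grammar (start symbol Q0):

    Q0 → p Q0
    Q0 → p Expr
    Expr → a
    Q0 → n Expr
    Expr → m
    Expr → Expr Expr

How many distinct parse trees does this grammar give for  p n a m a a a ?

14

Parse trees for p n a m a a a (showing first 6 of 14):
  [Q0 p [Q0 n [Expr [Expr a] [Expr [Expr m] [Expr [Expr a] [Expr [Expr a] [Expr a]]]]]]]
  [Q0 p [Q0 n [Expr [Expr a] [Expr [Expr m] [Expr [Expr [Expr a] [Expr a]] [Expr a]]]]]]
  [Q0 p [Q0 n [Expr [Expr a] [Expr [Expr [Expr m] [Expr a]] [Expr [Expr a] [Expr a]]]]]]
  [Q0 p [Q0 n [Expr [Expr a] [Expr [Expr [Expr m] [Expr [Expr a] [Expr a]]] [Expr a]]]]]
  [Q0 p [Q0 n [Expr [Expr a] [Expr [Expr [Expr [Expr m] [Expr a]] [Expr a]] [Expr a]]]]]
  [Q0 p [Q0 n [Expr [Expr [Expr a] [Expr m]] [Expr [Expr a] [Expr [Expr a] [Expr a]]]]]]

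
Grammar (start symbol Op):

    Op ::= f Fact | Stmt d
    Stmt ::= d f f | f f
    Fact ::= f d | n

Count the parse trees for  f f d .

2

Parse trees for f f d:
  [Op f [Fact f d]]
  [Op [Stmt f f] d]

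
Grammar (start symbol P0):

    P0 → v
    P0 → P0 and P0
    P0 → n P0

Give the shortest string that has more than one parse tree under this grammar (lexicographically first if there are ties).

length 1: no string has ≥2 trees
length 2: no string has ≥2 trees
length 3: no string has ≥2 trees
length 4: n v and v has 2 parse trees

Two derivations of n v and v:
  P0 ⇒ P0 and P0 ⇒ n P0 and P0 ⇒ n v and P0 ⇒ n v and v
  P0 ⇒ n P0 ⇒ n P0 and P0 ⇒ n v and P0 ⇒ n v and v

n v and v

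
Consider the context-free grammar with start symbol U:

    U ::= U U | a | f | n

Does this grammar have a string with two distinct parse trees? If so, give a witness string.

Witness: a a a

Derivation 1: U ⇒ U U ⇒ U U U ⇒ a U U ⇒ a a U ⇒ a a a
Derivation 2: U ⇒ U U ⇒ a U ⇒ a U U ⇒ a a U ⇒ a a a

Two distinct leftmost derivations for the same string.

Ambiguous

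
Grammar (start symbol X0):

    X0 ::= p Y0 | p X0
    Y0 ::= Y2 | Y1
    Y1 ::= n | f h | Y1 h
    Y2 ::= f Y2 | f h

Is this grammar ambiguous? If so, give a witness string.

Witness: p f h

Derivation 1: X0 ⇒ p Y0 ⇒ p Y2 ⇒ p f h
Derivation 2: X0 ⇒ p Y0 ⇒ p Y1 ⇒ p f h

Two distinct leftmost derivations for the same string.

Ambiguous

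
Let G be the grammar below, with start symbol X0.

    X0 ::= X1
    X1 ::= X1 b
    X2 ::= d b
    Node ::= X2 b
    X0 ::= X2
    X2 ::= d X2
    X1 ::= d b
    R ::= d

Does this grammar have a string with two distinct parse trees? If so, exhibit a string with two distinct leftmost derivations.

Witness: d b

Derivation 1: X0 ⇒ X1 ⇒ d b
Derivation 2: X0 ⇒ X2 ⇒ d b

Two distinct leftmost derivations for the same string.

Ambiguous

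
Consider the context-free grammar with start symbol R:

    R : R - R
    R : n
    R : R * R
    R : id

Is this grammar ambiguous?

Ambiguous

Witness: id * id * id

Derivation 1: R ⇒ R * R ⇒ R * R * R ⇒ id * R * R ⇒ id * id * R ⇒ id * id * id
Derivation 2: R ⇒ R * R ⇒ id * R ⇒ id * R * R ⇒ id * id * R ⇒ id * id * id

Two distinct leftmost derivations for the same string.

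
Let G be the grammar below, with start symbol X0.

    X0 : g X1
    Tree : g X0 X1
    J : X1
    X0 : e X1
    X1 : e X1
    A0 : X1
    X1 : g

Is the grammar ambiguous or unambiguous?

(Tree, A0, J are unreachable from X0, so their rules don't affect L(X0).) The reachable rules are right-linear with at most one rule per (nonterminal, next-terminal) pair. Each input token forces the next rule, so parsing is deterministic.

Unambiguous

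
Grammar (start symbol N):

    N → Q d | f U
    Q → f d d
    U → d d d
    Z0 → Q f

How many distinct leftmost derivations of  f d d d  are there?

Parse trees for f d d d:
  [N [Q f d d] d]
  [N f [U d d d]]

2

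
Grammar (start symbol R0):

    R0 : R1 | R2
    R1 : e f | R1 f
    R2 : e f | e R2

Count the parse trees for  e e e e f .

1

Parse trees for e e e e f:
  [R0 [R2 e [R2 e [R2 e [R2 e f]]]]]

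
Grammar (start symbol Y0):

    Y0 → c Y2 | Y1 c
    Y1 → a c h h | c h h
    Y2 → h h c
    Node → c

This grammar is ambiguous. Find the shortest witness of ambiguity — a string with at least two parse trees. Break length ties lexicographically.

c h h c

length 4: c h h c has 2 parse trees

Two derivations of c h h c:
  Y0 ⇒ c Y2 ⇒ c h h c
  Y0 ⇒ Y1 c ⇒ c h h c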